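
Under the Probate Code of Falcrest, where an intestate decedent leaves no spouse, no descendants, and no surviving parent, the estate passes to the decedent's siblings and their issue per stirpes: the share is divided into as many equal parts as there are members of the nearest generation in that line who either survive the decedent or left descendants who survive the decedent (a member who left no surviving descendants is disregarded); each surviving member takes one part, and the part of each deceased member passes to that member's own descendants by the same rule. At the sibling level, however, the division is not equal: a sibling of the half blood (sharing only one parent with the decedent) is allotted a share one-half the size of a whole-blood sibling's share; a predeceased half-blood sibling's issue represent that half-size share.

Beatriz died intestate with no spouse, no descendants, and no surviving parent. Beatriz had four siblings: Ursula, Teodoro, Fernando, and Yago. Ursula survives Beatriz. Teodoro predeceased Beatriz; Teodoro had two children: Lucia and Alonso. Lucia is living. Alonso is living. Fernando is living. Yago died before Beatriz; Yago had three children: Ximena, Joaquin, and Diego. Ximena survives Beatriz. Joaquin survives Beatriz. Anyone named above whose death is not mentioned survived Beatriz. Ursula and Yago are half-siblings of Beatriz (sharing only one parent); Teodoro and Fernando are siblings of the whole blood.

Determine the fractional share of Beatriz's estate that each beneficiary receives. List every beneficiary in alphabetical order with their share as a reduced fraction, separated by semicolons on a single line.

Alonso 1/6; Diego 1/18; Fernando 1/3; Joaquin 1/18; Lucia 1/6; Ursula 1/6; Ximena 1/18

No spouse, descendants, or parent survives, so the estate passes to Beatriz's siblings per stirpes.
Half-blood siblings count for one-half the weight of whole-blood siblings at the initial division.
Dividing 1 in proportion to weights (total weight 3): Ursula (weight 1/2) → 1/6; Teodoro (weight 1) → 1/3; Fernando (weight 1) → 1/3; Yago (weight 1/2) → 1/6.
Ursula is living and takes 1/6.
Teodoro predeceased; the 1/3 allotted to Teodoro's branch passes to Teodoro's issue by representation.
The 1/3 is divided into 2 equal shares of 1/6 among Lucia, Alonso.
Lucia is living and takes 1/6.
Alonso is living and takes 1/6.
Fernando is living and takes 1/3.
Yago predeceased; the 1/6 allotted to Yago's branch passes to Yago's issue by representation.
The 1/6 is divided into 3 equal shares of 1/18 among Ximena, Joaquin, Diego.
Ximena is living and takes 1/18.
Joaquin is living and takes 1/18.
Diego is living and takes 1/18.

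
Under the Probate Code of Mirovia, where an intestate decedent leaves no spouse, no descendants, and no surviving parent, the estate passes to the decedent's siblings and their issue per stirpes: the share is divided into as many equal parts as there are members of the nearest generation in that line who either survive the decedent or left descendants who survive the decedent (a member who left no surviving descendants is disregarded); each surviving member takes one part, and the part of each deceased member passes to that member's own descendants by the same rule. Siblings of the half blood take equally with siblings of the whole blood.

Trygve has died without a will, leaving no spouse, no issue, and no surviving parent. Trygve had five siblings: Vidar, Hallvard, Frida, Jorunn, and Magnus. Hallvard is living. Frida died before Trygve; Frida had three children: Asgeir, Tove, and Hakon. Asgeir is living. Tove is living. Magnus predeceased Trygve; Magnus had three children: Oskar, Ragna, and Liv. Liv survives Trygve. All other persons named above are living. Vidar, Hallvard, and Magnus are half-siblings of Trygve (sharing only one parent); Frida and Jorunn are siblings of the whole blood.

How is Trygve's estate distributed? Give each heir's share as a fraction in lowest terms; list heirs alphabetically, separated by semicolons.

Asgeir 1/15; Hakon 1/15; Hallvard 1/5; Jorunn 1/5; Liv 1/15; Oskar 1/15; Ragna 1/15; Tove 1/15; Vidar 1/5

No spouse, descendants, or parent survives, so the estate passes to Trygve's siblings per stirpes.
Half-blood and whole-blood siblings take equally under the stated rule.
The estate is divided into 5 equal shares of 1/5 among Vidar, Hallvard, Frida, Jorunn, Magnus.
Vidar is living and takes 1/5.
Hallvard is living and takes 1/5.
Frida predeceased; the 1/5 allotted to Frida's branch passes to Frida's issue by representation.
The 1/5 is divided into 3 equal shares of 1/15 among Asgeir, Tove, Hakon.
Asgeir is living and takes 1/15.
Tove is living and takes 1/15.
Hakon is living and takes 1/15.
Jorunn is living and takes 1/5.
Magnus predeceased; the 1/5 allotted to Magnus's branch passes to Magnus's issue by representation.
The 1/5 is divided into 3 equal shares of 1/15 among Oskar, Ragna, Liv.
Oskar is living and takes 1/15.
Ragna is living and takes 1/15.
Liv is living and takes 1/15.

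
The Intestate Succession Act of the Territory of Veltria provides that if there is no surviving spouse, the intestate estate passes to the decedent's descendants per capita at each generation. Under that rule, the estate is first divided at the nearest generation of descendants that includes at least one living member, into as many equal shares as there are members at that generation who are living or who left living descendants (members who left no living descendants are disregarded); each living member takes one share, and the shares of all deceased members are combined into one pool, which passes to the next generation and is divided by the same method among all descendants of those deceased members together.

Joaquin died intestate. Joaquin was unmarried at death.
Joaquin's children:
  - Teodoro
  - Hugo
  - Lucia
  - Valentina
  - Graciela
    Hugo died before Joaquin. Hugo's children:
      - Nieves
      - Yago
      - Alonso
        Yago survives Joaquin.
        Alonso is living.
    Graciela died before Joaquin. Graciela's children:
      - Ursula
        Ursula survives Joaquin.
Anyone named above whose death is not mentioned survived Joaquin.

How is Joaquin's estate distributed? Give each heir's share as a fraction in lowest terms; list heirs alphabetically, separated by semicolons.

Alonso 1/10; Lucia 1/5; Nieves 1/10; Teodoro 1/5; Ursula 1/10; Valentina 1/5; Yago 1/10

There is no surviving spouse, so the entire estate passes to Joaquin's descendants per capita at each generation.
At generation 1 (Teodoro, Hugo, Lucia, Valentina, Graciela) there are 5 shares of (1)/5 = 1/5 each.
Living: Teodoro, Lucia, and Valentina — each takes 1/5.
Deceased: Hugo and Graciela. Their combined 2/5 is pooled and carried to generation 2.
At generation 2 (Nieves, Yago, Alonso, Ursula) there are 4 shares of (2/5)/4 = 1/10 each.
Living: Nieves, Yago, Alonso, and Ursula — each takes 1/10.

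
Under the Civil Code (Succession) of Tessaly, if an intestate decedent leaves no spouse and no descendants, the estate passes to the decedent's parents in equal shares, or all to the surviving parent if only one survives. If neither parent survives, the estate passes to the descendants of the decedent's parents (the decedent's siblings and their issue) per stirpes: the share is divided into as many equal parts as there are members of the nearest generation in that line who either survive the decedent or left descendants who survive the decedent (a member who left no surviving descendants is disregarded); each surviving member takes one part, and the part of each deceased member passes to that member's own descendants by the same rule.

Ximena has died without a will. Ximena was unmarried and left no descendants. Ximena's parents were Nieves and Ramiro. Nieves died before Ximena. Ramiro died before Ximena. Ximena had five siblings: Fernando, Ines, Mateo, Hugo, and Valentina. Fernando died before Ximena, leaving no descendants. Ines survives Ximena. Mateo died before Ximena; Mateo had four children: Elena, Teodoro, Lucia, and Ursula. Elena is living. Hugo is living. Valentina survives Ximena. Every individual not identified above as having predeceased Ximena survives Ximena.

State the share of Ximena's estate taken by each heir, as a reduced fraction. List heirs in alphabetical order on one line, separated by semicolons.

Elena 1/16; Hugo 1/4; Ines 1/4; Lucia 1/16; Teodoro 1/16; Ursula 1/16; Valentina 1/4

Neither parent survives and there are no descendants, so the estate passes to Ximena's siblings and their issue per stirpes.
Fernando left no surviving issue, so that branch lapses and is disregarded.
The estate is divided into 4 equal shares of 1/4 among Ines, Mateo, Hugo, Valentina.
Ines is living and takes 1/4.
Mateo predeceased; the 1/4 allotted to Mateo's branch passes to Mateo's issue by representation.
The 1/4 is divided into 4 equal shares of 1/16 among Elena, Teodoro, Lucia, Ursula.
Elena is living and takes 1/16.
Teodoro is living and takes 1/16.
Lucia is living and takes 1/16.
Ursula is living and takes 1/16.
Hugo is living and takes 1/4.
Valentina is living and takes 1/4.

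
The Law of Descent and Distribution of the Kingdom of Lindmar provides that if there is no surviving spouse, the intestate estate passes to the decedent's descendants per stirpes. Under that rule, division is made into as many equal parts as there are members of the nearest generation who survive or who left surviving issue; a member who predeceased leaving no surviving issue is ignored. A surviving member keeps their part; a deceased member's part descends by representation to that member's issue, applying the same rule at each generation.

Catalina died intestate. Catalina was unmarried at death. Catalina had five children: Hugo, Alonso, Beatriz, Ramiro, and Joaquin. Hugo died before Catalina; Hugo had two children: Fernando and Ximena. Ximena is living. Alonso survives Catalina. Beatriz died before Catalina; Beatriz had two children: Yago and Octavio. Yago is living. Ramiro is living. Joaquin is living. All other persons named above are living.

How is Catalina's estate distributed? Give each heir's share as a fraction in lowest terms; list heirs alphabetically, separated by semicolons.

There is no surviving spouse, so the entire estate passes to Catalina's descendants per stirpes.
The estate is divided into 5 equal shares of 1/5 among Hugo, Alonso, Beatriz, Ramiro, Joaquin.
Hugo predeceased; the 1/5 allotted to Hugo's branch passes to Hugo's issue by representation.
The 1/5 is divided into 2 equal shares of 1/10 among Fernando, Ximena.
Fernando is living and takes 1/10.
Ximena is living and takes 1/10.
Alonso is living and takes 1/5.
Beatriz predeceased; the 1/5 allotted to Beatriz's branch passes to Beatriz's issue by representation.
The 1/5 is divided into 2 equal shares of 1/10 among Yago, Octavio.
Yago is living and takes 1/10.
Octavio is living and takes 1/10.
Ramiro is living and takes 1/5.
Joaquin is living and takes 1/5.

Alonso 1/5; Fernando 1/10; Joaquin 1/5; Octavio 1/10; Ramiro 1/5; Ximena 1/10; Yago 1/10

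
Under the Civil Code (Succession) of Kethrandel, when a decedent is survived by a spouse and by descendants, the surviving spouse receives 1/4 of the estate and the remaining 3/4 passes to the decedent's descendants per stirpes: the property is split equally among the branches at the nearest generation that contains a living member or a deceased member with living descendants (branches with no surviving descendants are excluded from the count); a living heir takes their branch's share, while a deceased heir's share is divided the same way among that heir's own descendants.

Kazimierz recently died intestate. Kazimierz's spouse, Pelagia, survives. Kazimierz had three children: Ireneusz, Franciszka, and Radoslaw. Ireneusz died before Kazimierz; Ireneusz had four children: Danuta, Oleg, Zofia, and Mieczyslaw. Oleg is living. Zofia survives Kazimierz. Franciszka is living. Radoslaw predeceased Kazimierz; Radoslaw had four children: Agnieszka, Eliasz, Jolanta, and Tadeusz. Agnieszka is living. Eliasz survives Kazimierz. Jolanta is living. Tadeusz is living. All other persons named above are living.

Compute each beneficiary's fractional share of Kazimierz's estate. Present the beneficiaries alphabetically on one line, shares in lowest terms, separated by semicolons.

Pelagia, as surviving spouse, takes 1/4.
The remaining 3/4 passes to Kazimierz's descendants per stirpes.
The 3/4 is divided into 3 equal shares of 1/4 among Ireneusz, Franciszka, Radoslaw.
Ireneusz predeceased; the 1/4 allotted to Ireneusz's branch passes to Ireneusz's issue by representation.
The 1/4 is divided into 4 equal shares of 1/16 among Danuta, Oleg, Zofia, Mieczyslaw.
Danuta is living and takes 1/16.
Oleg is living and takes 1/16.
Zofia is living and takes 1/16.
Mieczyslaw is living and takes 1/16.
Franciszka is living and takes 1/4.
Radoslaw predeceased; the 1/4 allotted to Radoslaw's branch passes to Radoslaw's issue by representation.
The 1/4 is divided into 4 equal shares of 1/16 among Agnieszka, Eliasz, Jolanta, Tadeusz.
Agnieszka is living and takes 1/16.
Eliasz is living and takes 1/16.
Jolanta is living and takes 1/16.
Tadeusz is living and takes 1/16.

Agnieszka 1/16; Danuta 1/16; Eliasz 1/16; Franciszka 1/4; Jolanta 1/16; Mieczyslaw 1/16; Oleg 1/16; Pelagia 1/4; Tadeusz 1/16; Zofia 1/16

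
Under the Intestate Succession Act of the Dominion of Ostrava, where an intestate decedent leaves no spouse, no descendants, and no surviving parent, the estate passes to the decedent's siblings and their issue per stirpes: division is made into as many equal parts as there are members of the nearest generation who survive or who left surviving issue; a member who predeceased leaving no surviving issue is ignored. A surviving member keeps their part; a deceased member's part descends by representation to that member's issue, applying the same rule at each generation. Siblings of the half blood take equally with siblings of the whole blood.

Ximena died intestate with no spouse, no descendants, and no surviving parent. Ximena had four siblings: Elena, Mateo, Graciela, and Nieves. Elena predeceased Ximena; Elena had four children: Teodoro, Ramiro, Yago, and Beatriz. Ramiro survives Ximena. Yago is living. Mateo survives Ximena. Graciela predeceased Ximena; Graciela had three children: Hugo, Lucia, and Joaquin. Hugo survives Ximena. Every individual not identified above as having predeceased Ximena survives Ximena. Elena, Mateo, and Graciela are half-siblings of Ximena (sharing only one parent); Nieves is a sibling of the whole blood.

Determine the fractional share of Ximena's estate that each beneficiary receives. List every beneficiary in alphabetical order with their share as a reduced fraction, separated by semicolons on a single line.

No spouse, descendants, or parent survives, so the estate passes to Ximena's siblings per stirpes.
Half-blood and whole-blood siblings take equally under the stated rule.
The estate is divided into 4 equal shares of 1/4 among Elena, Mateo, Graciela, Nieves.
Elena predeceased; the 1/4 allotted to Elena's branch passes to Elena's issue by representation.
The 1/4 is divided into 4 equal shares of 1/16 among Teodoro, Ramiro, Yago, Beatriz.
Teodoro is living and takes 1/16.
Ramiro is living and takes 1/16.
Yago is living and takes 1/16.
Beatriz is living and takes 1/16.
Mateo is living and takes 1/4.
Graciela predeceased; the 1/4 allotted to Graciela's branch passes to Graciela's issue by representation.
The 1/4 is divided into 3 equal shares of 1/12 among Hugo, Lucia, Joaquin.
Hugo is living and takes 1/12.
Lucia is living and takes 1/12.
Joaquin is living and takes 1/12.
Nieves is living and takes 1/4.

Beatriz 1/16; Hugo 1/12; Joaquin 1/12; Lucia 1/12; Mateo 1/4; Nieves 1/4; Ramiro 1/16; Teodoro 1/16; Yago 1/16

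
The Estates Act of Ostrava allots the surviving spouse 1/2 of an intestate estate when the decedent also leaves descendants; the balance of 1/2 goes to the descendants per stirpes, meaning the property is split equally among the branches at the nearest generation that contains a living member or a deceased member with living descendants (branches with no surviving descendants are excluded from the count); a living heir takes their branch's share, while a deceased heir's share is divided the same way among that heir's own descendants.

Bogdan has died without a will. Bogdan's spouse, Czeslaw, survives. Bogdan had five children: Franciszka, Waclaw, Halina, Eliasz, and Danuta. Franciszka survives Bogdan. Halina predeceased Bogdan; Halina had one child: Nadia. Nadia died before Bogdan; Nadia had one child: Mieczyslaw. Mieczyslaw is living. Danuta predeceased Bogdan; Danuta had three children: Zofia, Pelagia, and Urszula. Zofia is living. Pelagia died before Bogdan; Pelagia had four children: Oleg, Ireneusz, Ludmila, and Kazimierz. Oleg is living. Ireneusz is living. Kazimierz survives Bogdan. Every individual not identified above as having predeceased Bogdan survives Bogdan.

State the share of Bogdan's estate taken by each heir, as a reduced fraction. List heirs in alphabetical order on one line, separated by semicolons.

Czeslaw 1/2; Eliasz 1/10; Franciszka 1/10; Ireneusz 1/120; Kazimierz 1/120; Ludmila 1/120; Mieczyslaw 1/10; Oleg 1/120; Urszula 1/30; Waclaw 1/10; Zofia 1/30

Czeslaw, as surviving spouse, takes 1/2.
The remaining 1/2 passes to Bogdan's descendants per stirpes.
The 1/2 is divided into 5 equal shares of 1/10 among Franciszka, Waclaw, Halina, Eliasz, Danuta.
Franciszka is living and takes 1/10.
Waclaw is living and takes 1/10.
Halina predeceased; the 1/10 allotted to Halina's branch passes to Halina's issue by representation.
Nadia's line is the sole branch at this level, so the full 1/10 passes to Nadia's issue by representation.
Mieczyslaw is the sole taker at this level and receives the full 1/10.
Eliasz is living and takes 1/10.
Danuta predeceased; the 1/10 allotted to Danuta's branch passes to Danuta's issue by representation.
The 1/10 is divided into 3 equal shares of 1/30 among Zofia, Pelagia, Urszula.
Zofia is living and takes 1/30.
Pelagia predeceased; the 1/30 allotted to Pelagia's branch passes to Pelagia's issue by representation.
The 1/30 is divided into 4 equal shares of 1/120 among Oleg, Ireneusz, Ludmila, Kazimierz.
Oleg is living and takes 1/120.
Ireneusz is living and takes 1/120.
Ludmila is living and takes 1/120.
Kazimierz is living and takes 1/120.
Urszula is living and takes 1/30.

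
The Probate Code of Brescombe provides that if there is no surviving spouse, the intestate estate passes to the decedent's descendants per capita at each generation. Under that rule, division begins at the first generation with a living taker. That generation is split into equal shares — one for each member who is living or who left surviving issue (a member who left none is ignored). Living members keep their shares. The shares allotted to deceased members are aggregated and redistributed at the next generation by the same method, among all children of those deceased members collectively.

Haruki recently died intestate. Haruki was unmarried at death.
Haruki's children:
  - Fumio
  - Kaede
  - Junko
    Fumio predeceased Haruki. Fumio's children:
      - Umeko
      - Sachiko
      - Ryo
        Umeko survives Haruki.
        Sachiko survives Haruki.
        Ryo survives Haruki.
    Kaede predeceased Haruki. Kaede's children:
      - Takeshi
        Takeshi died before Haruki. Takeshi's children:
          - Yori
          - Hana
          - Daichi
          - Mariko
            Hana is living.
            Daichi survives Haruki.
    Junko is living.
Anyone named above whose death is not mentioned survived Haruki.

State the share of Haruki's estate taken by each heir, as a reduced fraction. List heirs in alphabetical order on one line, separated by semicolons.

Daichi 1/24; Hana 1/24; Junko 1/3; Mariko 1/24; Ryo 1/6; Sachiko 1/6; Umeko 1/6; Yori 1/24

There is no surviving spouse, so the entire estate passes to Haruki's descendants per capita at each generation.
At generation 1 (Fumio, Kaede, Junko) there are 3 shares of (1)/3 = 1/3 each.
Living: Junko — each takes 1/3.
Deceased: Fumio and Kaede. Their combined 2/3 is pooled and carried to generation 2.
At generation 2 (Umeko, Sachiko, Ryo, Takeshi) there are 4 shares of (2/3)/4 = 1/6 each.
Living: Umeko, Sachiko, and Ryo — each takes 1/6.
Deceased: Takeshi. That 1/6 share is carried to generation 3.
At generation 3 (Yori, Hana, Daichi, Mariko) there are 4 shares of (1/6)/4 = 1/24 each.
Living: Yori, Hana, Daichi, and Mariko — each takes 1/24.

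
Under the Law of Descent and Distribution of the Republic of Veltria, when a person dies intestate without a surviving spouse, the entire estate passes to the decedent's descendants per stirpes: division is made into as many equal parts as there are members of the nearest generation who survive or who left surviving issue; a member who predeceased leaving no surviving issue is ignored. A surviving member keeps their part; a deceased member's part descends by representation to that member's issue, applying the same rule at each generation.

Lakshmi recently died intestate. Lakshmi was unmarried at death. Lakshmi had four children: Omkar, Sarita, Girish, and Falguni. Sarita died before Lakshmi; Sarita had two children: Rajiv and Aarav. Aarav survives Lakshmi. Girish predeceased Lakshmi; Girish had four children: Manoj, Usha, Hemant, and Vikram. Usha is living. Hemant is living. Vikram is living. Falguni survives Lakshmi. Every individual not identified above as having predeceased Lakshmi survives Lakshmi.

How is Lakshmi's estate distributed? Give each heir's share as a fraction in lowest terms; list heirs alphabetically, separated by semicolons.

There is no surviving spouse, so the entire estate passes to Lakshmi's descendants per stirpes.
The estate is divided into 4 equal shares of 1/4 among Omkar, Sarita, Girish, Falguni.
Omkar is living and takes 1/4.
Sarita predeceased; the 1/4 allotted to Sarita's branch passes to Sarita's issue by representation.
The 1/4 is divided into 2 equal shares of 1/8 among Rajiv, Aarav.
Rajiv is living and takes 1/8.
Aarav is living and takes 1/8.
Girish predeceased; the 1/4 allotted to Girish's branch passes to Girish's issue by representation.
The 1/4 is divided into 4 equal shares of 1/16 among Manoj, Usha, Hemant, Vikram.
Manoj is living and takes 1/16.
Usha is living and takes 1/16.
Hemant is living and takes 1/16.
Vikram is living and takes 1/16.
Falguni is living and takes 1/4.

Aarav 1/8; Falguni 1/4; Hemant 1/16; Manoj 1/16; Omkar 1/4; Rajiv 1/8; Usha 1/16; Vikram 1/16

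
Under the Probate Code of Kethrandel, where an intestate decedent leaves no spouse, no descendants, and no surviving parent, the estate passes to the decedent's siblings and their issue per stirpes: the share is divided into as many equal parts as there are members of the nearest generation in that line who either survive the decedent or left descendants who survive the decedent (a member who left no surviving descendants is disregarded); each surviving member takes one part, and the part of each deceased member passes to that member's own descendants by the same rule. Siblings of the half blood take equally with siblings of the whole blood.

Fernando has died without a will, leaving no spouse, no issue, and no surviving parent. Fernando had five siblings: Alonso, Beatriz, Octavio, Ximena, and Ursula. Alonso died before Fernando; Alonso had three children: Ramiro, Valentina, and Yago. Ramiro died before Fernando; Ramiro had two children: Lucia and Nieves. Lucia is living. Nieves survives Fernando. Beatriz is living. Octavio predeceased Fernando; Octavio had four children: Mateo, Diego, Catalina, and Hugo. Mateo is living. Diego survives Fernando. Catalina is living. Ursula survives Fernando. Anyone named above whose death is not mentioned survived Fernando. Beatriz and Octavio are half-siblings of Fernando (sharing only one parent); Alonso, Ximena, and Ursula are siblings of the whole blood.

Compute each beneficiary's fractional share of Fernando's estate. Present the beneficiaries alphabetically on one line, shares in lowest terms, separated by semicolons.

No spouse, descendants, or parent survives, so the estate passes to Fernando's siblings per stirpes.
Half-blood and whole-blood siblings take equally under the stated rule.
The estate is divided into 5 equal shares of 1/5 among Alonso, Beatriz, Octavio, Ximena, Ursula.
Alonso predeceased; the 1/5 allotted to Alonso's branch passes to Alonso's issue by representation.
The 1/5 is divided into 3 equal shares of 1/15 among Ramiro, Valentina, Yago.
Ramiro predeceased; the 1/15 allotted to Ramiro's branch passes to Ramiro's issue by representation.
The 1/15 is divided into 2 equal shares of 1/30 among Lucia, Nieves.
Lucia is living and takes 1/30.
Nieves is living and takes 1/30.
Valentina is living and takes 1/15.
Yago is living and takes 1/15.
Beatriz is living and takes 1/5.
Octavio predeceased; the 1/5 allotted to Octavio's branch passes to Octavio's issue by representation.
The 1/5 is divided into 4 equal shares of 1/20 among Mateo, Diego, Catalina, Hugo.
Mateo is living and takes 1/20.
Diego is living and takes 1/20.
Catalina is living and takes 1/20.
Hugo is living and takes 1/20.
Ximena is living and takes 1/5.
Ursula is living and takes 1/5.

Beatriz 1/5; Catalina 1/20; Diego 1/20; Hugo 1/20; Lucia 1/30; Mateo 1/20; Nieves 1/30; Ursula 1/5; Valentina 1/15; Ximena 1/5; Yago 1/15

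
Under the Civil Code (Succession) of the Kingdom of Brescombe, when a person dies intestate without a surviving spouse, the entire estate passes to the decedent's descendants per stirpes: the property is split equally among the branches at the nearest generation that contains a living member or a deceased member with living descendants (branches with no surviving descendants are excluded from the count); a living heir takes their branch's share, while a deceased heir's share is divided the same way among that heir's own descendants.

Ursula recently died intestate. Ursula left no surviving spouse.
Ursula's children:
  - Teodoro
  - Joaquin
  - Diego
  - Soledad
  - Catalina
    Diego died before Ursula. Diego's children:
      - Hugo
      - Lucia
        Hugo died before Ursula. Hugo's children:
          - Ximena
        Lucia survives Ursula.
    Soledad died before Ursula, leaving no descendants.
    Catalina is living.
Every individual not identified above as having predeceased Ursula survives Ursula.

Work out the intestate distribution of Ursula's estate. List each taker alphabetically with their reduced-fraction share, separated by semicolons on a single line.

Catalina 1/4; Joaquin 1/4; Lucia 1/8; Teodoro 1/4; Ximena 1/8

There is no surviving spouse, so the entire estate passes to Ursula's descendants per stirpes.
Soledad left no surviving issue, so that branch lapses and is disregarded.
The estate is divided into 4 equal shares of 1/4 among Teodoro, Joaquin, Diego, Catalina.
Teodoro is living and takes 1/4.
Joaquin is living and takes 1/4.
Diego predeceased; the 1/4 allotted to Diego's branch passes to Diego's issue by representation.
The 1/4 is divided into 2 equal shares of 1/8 among Hugo, Lucia.
Hugo predeceased; the 1/8 allotted to Hugo's branch passes to Hugo's issue by representation.
Ximena is the sole taker at this level and receives the full 1/8.
Lucia is living and takes 1/8.
Catalina is living and takes 1/4.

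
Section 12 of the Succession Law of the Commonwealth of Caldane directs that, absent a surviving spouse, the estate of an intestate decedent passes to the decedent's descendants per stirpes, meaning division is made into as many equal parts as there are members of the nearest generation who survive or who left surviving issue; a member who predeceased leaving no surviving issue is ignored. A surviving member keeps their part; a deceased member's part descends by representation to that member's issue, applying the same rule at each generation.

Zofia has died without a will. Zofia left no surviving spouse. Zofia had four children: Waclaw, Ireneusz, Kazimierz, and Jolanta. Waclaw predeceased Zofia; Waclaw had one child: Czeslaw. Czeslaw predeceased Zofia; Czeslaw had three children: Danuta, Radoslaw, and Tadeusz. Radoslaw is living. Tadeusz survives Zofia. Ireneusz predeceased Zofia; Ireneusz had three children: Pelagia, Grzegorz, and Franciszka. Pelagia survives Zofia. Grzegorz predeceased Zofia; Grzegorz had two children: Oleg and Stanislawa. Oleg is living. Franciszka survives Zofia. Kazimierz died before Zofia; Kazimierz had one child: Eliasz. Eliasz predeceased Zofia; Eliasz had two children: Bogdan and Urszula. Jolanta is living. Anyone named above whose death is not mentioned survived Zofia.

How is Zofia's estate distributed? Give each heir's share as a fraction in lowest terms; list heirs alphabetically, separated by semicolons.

Bogdan 1/8; Danuta 1/12; Franciszka 1/12; Jolanta 1/4; Oleg 1/24; Pelagia 1/12; Radoslaw 1/12; Stanislawa 1/24; Tadeusz 1/12; Urszula 1/8

There is no surviving spouse, so the entire estate passes to Zofia's descendants per stirpes.
The estate is divided into 4 equal shares of 1/4 among Waclaw, Ireneusz, Kazimierz, Jolanta.
Waclaw predeceased; the 1/4 allotted to Waclaw's branch passes to Waclaw's issue by representation.
Czeslaw's line is the sole branch at this level, so the full 1/4 passes to Czeslaw's issue by representation.
The 1/4 is divided into 3 equal shares of 1/12 among Danuta, Radoslaw, Tadeusz.
Danuta is living and takes 1/12.
Radoslaw is living and takes 1/12.
Tadeusz is living and takes 1/12.
Ireneusz predeceased; the 1/4 allotted to Ireneusz's branch passes to Ireneusz's issue by representation.
The 1/4 is divided into 3 equal shares of 1/12 among Pelagia, Grzegorz, Franciszka.
Pelagia is living and takes 1/12.
Grzegorz predeceased; the 1/12 allotted to Grzegorz's branch passes to Grzegorz's issue by representation.
The 1/12 is divided into 2 equal shares of 1/24 among Oleg, Stanislawa.
Oleg is living and takes 1/24.
Stanislawa is living and takes 1/24.
Franciszka is living and takes 1/12.
Kazimierz predeceased; the 1/4 allotted to Kazimierz's branch passes to Kazimierz's issue by representation.
Eliasz's line is the sole branch at this level, so the full 1/4 passes to Eliasz's issue by representation.
The 1/4 is divided into 2 equal shares of 1/8 among Bogdan, Urszula.
Bogdan is living and takes 1/8.
Urszula is living and takes 1/8.
Jolanta is living and takes 1/4.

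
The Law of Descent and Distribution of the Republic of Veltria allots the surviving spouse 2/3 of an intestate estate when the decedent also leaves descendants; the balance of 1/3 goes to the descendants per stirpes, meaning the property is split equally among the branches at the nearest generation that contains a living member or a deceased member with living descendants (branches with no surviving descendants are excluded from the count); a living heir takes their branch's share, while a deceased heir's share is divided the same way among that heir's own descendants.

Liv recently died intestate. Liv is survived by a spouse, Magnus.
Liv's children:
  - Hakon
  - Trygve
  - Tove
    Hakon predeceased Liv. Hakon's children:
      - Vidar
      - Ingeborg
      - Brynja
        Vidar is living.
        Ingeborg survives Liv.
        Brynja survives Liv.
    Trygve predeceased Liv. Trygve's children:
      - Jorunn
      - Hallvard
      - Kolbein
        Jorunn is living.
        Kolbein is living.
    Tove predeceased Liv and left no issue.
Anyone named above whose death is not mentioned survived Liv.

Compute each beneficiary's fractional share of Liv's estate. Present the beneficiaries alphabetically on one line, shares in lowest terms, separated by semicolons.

Brynja 1/18; Hallvard 1/18; Ingeborg 1/18; Jorunn 1/18; Kolbein 1/18; Magnus 2/3; Vidar 1/18

Magnus, as surviving spouse, takes 2/3.
The remaining 1/3 passes to Liv's descendants per stirpes.
Tove left no surviving issue, so that branch lapses and is disregarded.
The 1/3 is divided into 2 equal shares of 1/6 among Hakon, Trygve.
Hakon predeceased; the 1/6 allotted to Hakon's branch passes to Hakon's issue by representation.
The 1/6 is divided into 3 equal shares of 1/18 among Vidar, Ingeborg, Brynja.
Vidar is living and takes 1/18.
Ingeborg is living and takes 1/18.
Brynja is living and takes 1/18.
Trygve predeceased; the 1/6 allotted to Trygve's branch passes to Trygve's issue by representation.
The 1/6 is divided into 3 equal shares of 1/18 among Jorunn, Hallvard, Kolbein.
Jorunn is living and takes 1/18.
Hallvard is living and takes 1/18.
Kolbein is living and takes 1/18.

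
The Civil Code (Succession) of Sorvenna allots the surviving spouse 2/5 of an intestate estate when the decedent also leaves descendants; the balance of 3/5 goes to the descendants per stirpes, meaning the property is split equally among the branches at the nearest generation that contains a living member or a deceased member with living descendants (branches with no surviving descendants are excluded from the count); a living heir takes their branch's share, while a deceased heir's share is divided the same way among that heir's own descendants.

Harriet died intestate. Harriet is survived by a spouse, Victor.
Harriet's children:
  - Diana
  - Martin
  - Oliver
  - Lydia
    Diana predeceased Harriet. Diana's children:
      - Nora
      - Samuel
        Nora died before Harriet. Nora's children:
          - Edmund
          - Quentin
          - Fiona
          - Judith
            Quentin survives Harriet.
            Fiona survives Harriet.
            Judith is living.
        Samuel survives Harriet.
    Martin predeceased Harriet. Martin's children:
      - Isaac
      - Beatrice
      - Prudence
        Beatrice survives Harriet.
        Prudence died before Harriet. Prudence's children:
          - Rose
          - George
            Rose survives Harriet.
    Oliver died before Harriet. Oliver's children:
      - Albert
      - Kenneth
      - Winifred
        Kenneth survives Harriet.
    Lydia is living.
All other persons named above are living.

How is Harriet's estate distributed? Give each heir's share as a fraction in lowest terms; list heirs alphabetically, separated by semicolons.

Albert 1/20; Beatrice 1/20; Edmund 3/160; Fiona 3/160; George 1/40; Isaac 1/20; Judith 3/160; Kenneth 1/20; Lydia 3/20; Quentin 3/160; Rose 1/40; Samuel 3/40; Victor 2/5; Winifred 1/20

Victor, as surviving spouse, takes 2/5.
The remaining 3/5 passes to Harriet's descendants per stirpes.
The 3/5 is divided into 4 equal shares of 3/20 among Diana, Martin, Oliver, Lydia.
Diana predeceased; the 3/20 allotted to Diana's branch passes to Diana's issue by representation.
The 3/20 is divided into 2 equal shares of 3/40 among Nora, Samuel.
Nora predeceased; the 3/40 allotted to Nora's branch passes to Nora's issue by representation.
The 3/40 is divided into 4 equal shares of 3/160 among Edmund, Quentin, Fiona, Judith.
Edmund is living and takes 3/160.
Quentin is living and takes 3/160.
Fiona is living and takes 3/160.
Judith is living and takes 3/160.
Samuel is living and takes 3/40.
Martin predeceased; the 3/20 allotted to Martin's branch passes to Martin's issue by representation.
The 3/20 is divided into 3 equal shares of 1/20 among Isaac, Beatrice, Prudence.
Isaac is living and takes 1/20.
Beatrice is living and takes 1/20.
Prudence predeceased; the 1/20 allotted to Prudence's branch passes to Prudence's issue by representation.
The 1/20 is divided into 2 equal shares of 1/40 among Rose, George.
Rose is living and takes 1/40.
George is living and takes 1/40.
Oliver predeceased; the 3/20 allotted to Oliver's branch passes to Oliver's issue by representation.
The 3/20 is divided into 3 equal shares of 1/20 among Albert, Kenneth, Winifred.
Albert is living and takes 1/20.
Kenneth is living and takes 1/20.
Winifred is living and takes 1/20.
Lydia is living and takes 3/20.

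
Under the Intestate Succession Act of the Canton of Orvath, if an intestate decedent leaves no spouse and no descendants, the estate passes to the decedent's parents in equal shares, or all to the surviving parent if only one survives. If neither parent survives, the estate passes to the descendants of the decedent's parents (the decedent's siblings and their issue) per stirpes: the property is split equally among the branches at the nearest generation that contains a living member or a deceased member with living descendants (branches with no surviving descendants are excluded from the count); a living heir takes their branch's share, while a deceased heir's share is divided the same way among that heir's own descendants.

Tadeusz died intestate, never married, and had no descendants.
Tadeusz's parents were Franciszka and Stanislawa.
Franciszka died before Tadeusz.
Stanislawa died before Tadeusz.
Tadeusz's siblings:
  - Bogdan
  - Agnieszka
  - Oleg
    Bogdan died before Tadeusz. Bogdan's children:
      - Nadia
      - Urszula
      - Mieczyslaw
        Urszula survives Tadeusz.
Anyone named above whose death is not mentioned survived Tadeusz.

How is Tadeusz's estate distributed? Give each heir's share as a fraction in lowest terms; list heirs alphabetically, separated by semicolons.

Agnieszka 1/3; Mieczyslaw 1/9; Nadia 1/9; Oleg 1/3; Urszula 1/9

Neither parent survives and there are no descendants, so the estate passes to Tadeusz's siblings and their issue per stirpes.
The estate is divided into 3 equal shares of 1/3 among Bogdan, Agnieszka, Oleg.
Bogdan predeceased; the 1/3 allotted to Bogdan's branch passes to Bogdan's issue by representation.
The 1/3 is divided into 3 equal shares of 1/9 among Nadia, Urszula, Mieczyslaw.
Nadia is living and takes 1/9.
Urszula is living and takes 1/9.
Mieczyslaw is living and takes 1/9.
Agnieszka is living and takes 1/3.
Oleg is living and takes 1/3.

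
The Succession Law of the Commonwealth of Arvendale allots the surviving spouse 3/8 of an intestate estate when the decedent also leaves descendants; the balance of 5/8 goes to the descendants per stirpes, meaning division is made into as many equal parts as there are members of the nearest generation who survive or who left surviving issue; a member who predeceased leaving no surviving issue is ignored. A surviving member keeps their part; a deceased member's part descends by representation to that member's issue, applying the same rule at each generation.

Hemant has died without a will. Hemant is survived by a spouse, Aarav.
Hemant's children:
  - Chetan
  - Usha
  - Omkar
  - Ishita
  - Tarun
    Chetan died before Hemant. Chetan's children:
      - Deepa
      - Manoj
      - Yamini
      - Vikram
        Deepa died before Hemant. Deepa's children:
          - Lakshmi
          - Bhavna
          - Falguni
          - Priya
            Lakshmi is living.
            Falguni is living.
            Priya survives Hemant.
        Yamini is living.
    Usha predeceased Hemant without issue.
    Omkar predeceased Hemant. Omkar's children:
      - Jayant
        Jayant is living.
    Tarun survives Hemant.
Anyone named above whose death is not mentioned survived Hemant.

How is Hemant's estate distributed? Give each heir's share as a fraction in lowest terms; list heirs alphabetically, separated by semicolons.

Aarav, as surviving spouse, takes 3/8.
The remaining 5/8 passes to Hemant's descendants per stirpes.
Usha left no surviving issue, so that branch lapses and is disregarded.
The 5/8 is divided into 4 equal shares of 5/32 among Chetan, Omkar, Ishita, Tarun.
Chetan predeceased; the 5/32 allotted to Chetan's branch passes to Chetan's issue by representation.
The 5/32 is divided into 4 equal shares of 5/128 among Deepa, Manoj, Yamini, Vikram.
Deepa predeceased; the 5/128 allotted to Deepa's branch passes to Deepa's issue by representation.
The 5/128 is divided into 4 equal shares of 5/512 among Lakshmi, Bhavna, Falguni, Priya.
Lakshmi is living and takes 5/512.
Bhavna is living and takes 5/512.
Falguni is living and takes 5/512.
Priya is living and takes 5/512.
Manoj is living and takes 5/128.
Yamini is living and takes 5/128.
Vikram is living and takes 5/128.
Omkar predeceased; the 5/32 allotted to Omkar's branch passes to Omkar's issue by representation.
Jayant is the sole taker at this level and receives the full 5/32.
Ishita is living and takes 5/32.
Tarun is living and takes 5/32.

Aarav 3/8; Bhavna 5/512; Falguni 5/512; Ishita 5/32; Jayant 5/32; Lakshmi 5/512; Manoj 5/128; Priya 5/512; Tarun 5/32; Vikram 5/128; Yamini 5/128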